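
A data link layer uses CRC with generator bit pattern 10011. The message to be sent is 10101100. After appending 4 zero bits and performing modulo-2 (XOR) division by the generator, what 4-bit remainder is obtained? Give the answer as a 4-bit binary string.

Append 4 zeros: 101011000000. Divide by 10011 (XOR where the leading bit is 1):
  pos 0: 10101 XOR 10011 = 00110
  pos 2: 11010 XOR 10011 = 01001
  pos 3: 10010 XOR 10011 = 00001
  pos 7: 10000 XOR 10011 = 00011
Remainder (last 4 bits) = 0011. This is the CRC / FCS.

0011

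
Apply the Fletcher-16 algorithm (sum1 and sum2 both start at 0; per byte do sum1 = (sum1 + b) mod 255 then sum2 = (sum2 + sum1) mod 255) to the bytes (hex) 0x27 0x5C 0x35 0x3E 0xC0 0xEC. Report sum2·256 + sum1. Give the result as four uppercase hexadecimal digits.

B6A4

Running sums (mod 255):
  after byte 0 (0x27): sum1=39, sum2=39
  after byte 1 (0x5C): sum1=131, sum2=170
  after byte 2 (0x35): sum1=184, sum2=99
  after byte 3 (0x3E): sum1=246, sum2=90
  after byte 4 (0xC0): sum1=183, sum2=18
  after byte 5 (0xEC): sum1=164, sum2=182
Checksum = sum2·256 + sum1 = 182·256 + 164 = 46756 = 0xB6A4.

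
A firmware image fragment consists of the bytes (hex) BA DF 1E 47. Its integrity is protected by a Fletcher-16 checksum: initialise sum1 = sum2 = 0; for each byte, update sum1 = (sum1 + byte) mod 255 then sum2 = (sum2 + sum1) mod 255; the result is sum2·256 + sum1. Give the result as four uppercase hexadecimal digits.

0E00

Running sums (mod 255):
  after byte 0 (BA): sum1=186, sum2=186
  after byte 1 (DF): sum1=154, sum2=85
  after byte 2 (1E): sum1=184, sum2=14
  after byte 3 (47): sum1=0, sum2=14
Checksum = sum2·256 + sum1 = 14·256 + 0 = 3584 = 0x0E00.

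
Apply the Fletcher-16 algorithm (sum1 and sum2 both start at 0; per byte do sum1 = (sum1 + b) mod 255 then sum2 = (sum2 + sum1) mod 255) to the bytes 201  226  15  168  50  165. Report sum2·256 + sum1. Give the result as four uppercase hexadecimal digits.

693C

Running sums (mod 255):
  after byte 0 (201): sum1=201, sum2=201
  after byte 1 (226): sum1=172, sum2=118
  after byte 2 (15): sum1=187, sum2=50
  after byte 3 (168): sum1=100, sum2=150
  after byte 4 (50): sum1=150, sum2=45
  after byte 5 (165): sum1=60, sum2=105
Checksum = sum2·256 + sum1 = 105·256 + 60 = 26940 = 0x693C.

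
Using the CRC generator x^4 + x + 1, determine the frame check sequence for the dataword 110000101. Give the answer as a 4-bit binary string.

1110

Append 4 zeros: 1100001010000. Divide by 10011 (XOR where the leading bit is 1):
  pos 0: 11000 XOR 10011 = 01011
  pos 1: 10110 XOR 10011 = 00101
  pos 3: 10110 XOR 10011 = 00101
  pos 5: 10110 XOR 10011 = 00101
  pos 7: 10100 XOR 10011 = 00111
Remainder (last 4 bits) = 1110. This is the CRC / FCS.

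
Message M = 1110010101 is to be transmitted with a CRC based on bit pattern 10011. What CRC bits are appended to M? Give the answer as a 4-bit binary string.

Append 4 zeros: 11100101010000. Divide by 10011 (XOR where the leading bit is 1):
  pos 0: 11100 XOR 10011 = 01111
  pos 1: 11111 XOR 10011 = 01100
  pos 2: 11000 XOR 10011 = 01011
  pos 3: 10111 XOR 10011 = 00100
  pos 5: 10001 XOR 10011 = 00010
  pos 8: 10000 XOR 10011 = 00011
Remainder (last 4 bits) = 0110. This is the CRC / FCS.

0110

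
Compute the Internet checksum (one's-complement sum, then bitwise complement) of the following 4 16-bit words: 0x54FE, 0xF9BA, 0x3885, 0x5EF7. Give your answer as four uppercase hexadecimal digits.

19CA

One's-complement addition (fold any carry out of bit 15 back into bit 0):
  0x54FE + 0xF9BA = 0x14EB8 → wrap carry → 0x4EB9
  0x4EB9 + 0x3885 = 0x0873E
  0x873E + 0x5EF7 = 0x0E635
One's-complement sum = 0xE635.
Checksum = ~0xE635 & 0xFFFF = 0x19CA.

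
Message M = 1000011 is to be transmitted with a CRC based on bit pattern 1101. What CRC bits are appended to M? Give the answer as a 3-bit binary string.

Append 3 zeros: 1000011000. Divide by 1101 (XOR where the leading bit is 1):
  pos 0: 1000 XOR 1101 = 0101
  pos 1: 1010 XOR 1101 = 0111
  pos 2: 1111 XOR 1101 = 0010
  pos 4: 1010 XOR 1101 = 0111
  pos 5: 1110 XOR 1101 = 0011
Remainder (last 3 bits) = 110. This is the CRC / FCS.

110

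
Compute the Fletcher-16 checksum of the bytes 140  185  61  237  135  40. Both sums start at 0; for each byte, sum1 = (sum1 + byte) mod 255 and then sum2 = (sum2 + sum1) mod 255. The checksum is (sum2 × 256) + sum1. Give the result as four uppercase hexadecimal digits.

E121

Running sums (mod 255):
  after byte 0 (140): sum1=140, sum2=140
  after byte 1 (185): sum1=70, sum2=210
  after byte 2 (61): sum1=131, sum2=86
  after byte 3 (237): sum1=113, sum2=199
  after byte 4 (135): sum1=248, sum2=192
  after byte 5 (40): sum1=33, sum2=225
Checksum = sum2·256 + sum1 = 225·256 + 33 = 57633 = 0xE121.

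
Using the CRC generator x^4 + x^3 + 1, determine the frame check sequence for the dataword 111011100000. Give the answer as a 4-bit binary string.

Append 4 zeros: 1110111000000000. Divide by 11001 (XOR where the leading bit is 1):
  pos 0: 11101 XOR 11001 = 00100
  pos 2: 10011 XOR 11001 = 01010
  pos 3: 10100 XOR 11001 = 01101
  pos 4: 11010 XOR 11001 = 00011
  pos 7: 11000 XOR 11001 = 00001
  pos 11: 10000 XOR 11001 = 01001
Remainder (last 4 bits) = 1001. This is the CRC / FCS.

1001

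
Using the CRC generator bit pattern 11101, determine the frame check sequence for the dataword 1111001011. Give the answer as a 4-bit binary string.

0111

Append 4 zeros: 11110010110000. Divide by 11101 (XOR where the leading bit is 1):
  pos 0: 11110 XOR 11101 = 00011
  pos 3: 11010 XOR 11101 = 00111
  pos 5: 11111 XOR 11101 = 00010
  pos 8: 10000 XOR 11101 = 01101
  pos 9: 11010 XOR 11101 = 00111
Remainder (last 4 bits) = 0111. This is the CRC / FCS.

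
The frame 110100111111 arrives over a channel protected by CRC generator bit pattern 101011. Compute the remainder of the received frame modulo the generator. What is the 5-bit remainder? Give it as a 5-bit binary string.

Modulo-2 division of 110100111111 by 101011:
  pos 0: 110100 XOR 101011 = 011111
  pos 1: 111111 XOR 101011 = 010100
  pos 2: 101001 XOR 101011 = 000010
  pos 6: 101111 XOR 101011 = 000100
Remainder = 00100 (nonzero — an error is detected).

00100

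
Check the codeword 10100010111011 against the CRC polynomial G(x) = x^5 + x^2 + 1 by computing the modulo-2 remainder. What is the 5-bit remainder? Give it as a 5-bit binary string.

Modulo-2 division of 10100010111011 by 100101:
  pos 0: 101000 XOR 100101 = 001101
  pos 2: 110110 XOR 100101 = 010011
  pos 3: 100111 XOR 100101 = 000010
  pos 7: 101101 XOR 100101 = 001000
Remainder = 10001 (nonzero — an error is detected).

10001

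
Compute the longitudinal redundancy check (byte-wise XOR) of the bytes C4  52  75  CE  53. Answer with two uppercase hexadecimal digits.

XOR the bytes together:
  start with 0xC4
  0xC4 ⊕ 0x52 = 0x96
  0x96 ⊕ 0x75 = 0xE3
  0xE3 ⊕ 0xCE = 0x2D
  0x2D ⊕ 0x53 = 0x7E

7E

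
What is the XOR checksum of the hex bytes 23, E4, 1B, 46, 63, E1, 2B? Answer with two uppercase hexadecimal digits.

33

XOR the bytes together:
  start with 0x23
  0x23 ⊕ 0xE4 = 0xC7
  0xC7 ⊕ 0x1B = 0xDC
  0xDC ⊕ 0x46 = 0x9A
  0x9A ⊕ 0x63 = 0xF9
  0xF9 ⊕ 0xE1 = 0x18
  0x18 ⊕ 0x2B = 0x33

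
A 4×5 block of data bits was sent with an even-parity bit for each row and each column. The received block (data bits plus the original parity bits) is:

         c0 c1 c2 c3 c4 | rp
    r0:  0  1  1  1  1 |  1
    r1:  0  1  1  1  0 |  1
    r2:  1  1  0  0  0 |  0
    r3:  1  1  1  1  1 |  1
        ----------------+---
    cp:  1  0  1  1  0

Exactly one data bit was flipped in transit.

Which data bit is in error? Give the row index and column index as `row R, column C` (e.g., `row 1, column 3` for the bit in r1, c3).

Recompute each row's even parity and compare to rp:
  r0: data parity 0, sent rp 1 → mismatch
  r1: data parity 1, sent rp 1 → ok
  r2: data parity 0, sent rp 0 → ok
  r3: data parity 1, sent rp 1 → ok
Recompute each column's even parity and compare to cp:
  c0: data parity 0, sent cp 1 → mismatch
  c1: data parity 0, sent cp 0 → ok
  c2: data parity 1, sent cp 1 → ok
  c3: data parity 1, sent cp 1 → ok
  c4: data parity 0, sent cp 0 → ok
Exactly one row (r0) and one column (c0) fail → the flipped bit is at their intersection.

row 0, column 0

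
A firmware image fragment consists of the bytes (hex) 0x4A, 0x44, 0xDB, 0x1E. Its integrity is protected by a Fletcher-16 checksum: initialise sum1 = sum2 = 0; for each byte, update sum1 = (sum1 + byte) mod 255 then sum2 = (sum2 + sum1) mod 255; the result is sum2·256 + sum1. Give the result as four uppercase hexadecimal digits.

Running sums (mod 255):
  after byte 0 (0x4A): sum1=74, sum2=74
  after byte 1 (0x44): sum1=142, sum2=216
  after byte 2 (0xDB): sum1=106, sum2=67
  after byte 3 (0x1E): sum1=136, sum2=203
Checksum = sum2·256 + sum1 = 203·256 + 136 = 52104 = 0xCB88.

CB88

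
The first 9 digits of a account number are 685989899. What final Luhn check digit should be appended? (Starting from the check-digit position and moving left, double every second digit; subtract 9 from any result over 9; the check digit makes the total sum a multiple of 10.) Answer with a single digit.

Partial digits right→left: 9 9 8 9 8 9 5 8 6
Double every second digit counting from the check-digit position (so the 1st, 3rd, 5th, ... of the partial from the right).
  doubled (with −9 where >9): 9 7 7 1 3 → sum 27
  kept as-is: 9 9 9 8 → sum 35
Total = 27 + 35 = 62.
Check digit = (10 − (62 mod 10)) mod 10 = 8.

8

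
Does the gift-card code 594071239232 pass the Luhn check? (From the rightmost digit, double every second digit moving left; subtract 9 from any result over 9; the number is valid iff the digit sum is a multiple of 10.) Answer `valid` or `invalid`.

valid

From the right, keep odd positions and double even positions (subtract 9 from any doubled value over 9):
  doubled (positions 2,4,...): 6 9 4 5 8 1 → sum 33
  kept (positions 1,3,...): 2 2 3 1 0 9 → sum 17
Total = 50.
50 mod 10 = 0, so the number is valid.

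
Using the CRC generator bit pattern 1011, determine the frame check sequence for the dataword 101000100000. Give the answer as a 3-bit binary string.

100

Append 3 zeros: 101000100000000. Divide by 1011 (XOR where the leading bit is 1):
  pos 0: 1010 XOR 1011 = 0001
  pos 3: 1001 XOR 1011 = 0010
  pos 5: 1000 XOR 1011 = 0011
  pos 7: 1100 XOR 1011 = 0111
  pos 8: 1110 XOR 1011 = 0101
  pos 9: 1010 XOR 1011 = 0001
Remainder (last 3 bits) = 100. This is the CRC / FCS.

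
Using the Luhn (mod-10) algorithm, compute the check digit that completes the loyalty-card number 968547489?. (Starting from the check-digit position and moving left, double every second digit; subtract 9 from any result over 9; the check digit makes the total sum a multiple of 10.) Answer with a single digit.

Partial digits right→left: 9 8 4 7 4 5 8 6 9
Double every second digit counting from the check-digit position (so the 1st, 3rd, 5th, ... of the partial from the right).
  doubled (with −9 where >9): 9 8 8 7 9 → sum 41
  kept as-is: 8 7 5 6 → sum 26
Total = 41 + 26 = 67.
Check digit = (10 − (67 mod 10)) mod 10 = 3.

3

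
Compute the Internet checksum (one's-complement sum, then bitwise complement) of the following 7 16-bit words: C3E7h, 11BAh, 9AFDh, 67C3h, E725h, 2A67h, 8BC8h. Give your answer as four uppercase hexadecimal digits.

8A47

One's-complement addition (fold any carry out of bit 15 back into bit 0):
  0xC3E7 + 0x11BA = 0x0D5A1
  0xD5A1 + 0x9AFD = 0x1709E → wrap carry → 0x709F
  0x709F + 0x67C3 = 0x0D862
  0xD862 + 0xE725 = 0x1BF87 → wrap carry → 0xBF88
  0xBF88 + 0x2A67 = 0x0E9EF
  0xE9EF + 0x8BC8 = 0x175B7 → wrap carry → 0x75B8
One's-complement sum = 0x75B8.
Checksum = ~0x75B8 & 0xFFFF = 0x8A47.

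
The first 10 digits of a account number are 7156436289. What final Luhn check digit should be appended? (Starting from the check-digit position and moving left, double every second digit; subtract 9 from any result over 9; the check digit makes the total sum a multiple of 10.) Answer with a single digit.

Partial digits right→left: 9 8 2 6 3 4 6 5 1 7
Double every second digit counting from the check-digit position (so the 1st, 3rd, 5th, ... of the partial from the right).
  doubled (with −9 where >9): 9 4 6 3 2 → sum 24
  kept as-is: 8 6 4 5 7 → sum 30
Total = 24 + 30 = 54.
Check digit = (10 − (54 mod 10)) mod 10 = 6.

6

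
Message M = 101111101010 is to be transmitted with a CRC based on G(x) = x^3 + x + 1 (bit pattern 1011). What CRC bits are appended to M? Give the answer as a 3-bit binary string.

Append 3 zeros: 101111101010000. Divide by 1011 (XOR where the leading bit is 1):
  pos 0: 1011 XOR 1011 = 0000
  pos 4: 1110 XOR 1011 = 0101
  pos 5: 1011 XOR 1011 = 0000
  pos 10: 1000 XOR 1011 = 0011
Remainder (last 3 bits) = 110. This is the CRC / FCS.

110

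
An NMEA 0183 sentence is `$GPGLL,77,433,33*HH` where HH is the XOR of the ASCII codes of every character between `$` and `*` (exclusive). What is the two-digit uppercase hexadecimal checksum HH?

48

XOR the ASCII codes of the payload characters:
  'G' = 0x47 → acc = 0x47
  'P' = 0x50 → acc = 0x17
  'G' = 0x47 → acc = 0x50
  'L' = 0x4C → acc = 0x1C
  'L' = 0x4C → acc = 0x50
  ',' = 0x2C → acc = 0x7C
  '7' = 0x37 → acc = 0x4B
  '7' = 0x37 → acc = 0x7C
  ',' = 0x2C → acc = 0x50
  '4' = 0x34 → acc = 0x64
  '3' = 0x33 → acc = 0x57
  '3' = 0x33 → acc = 0x64
  ',' = 0x2C → acc = 0x48
  '3' = 0x33 → acc = 0x7B
  '3' = 0x33 → acc = 0x48
Checksum = 0x48.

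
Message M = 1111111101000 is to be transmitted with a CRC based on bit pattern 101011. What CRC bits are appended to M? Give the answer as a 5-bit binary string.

00111

Append 5 zeros: 111111110100000000. Divide by 101011 (XOR where the leading bit is 1):
  pos 0: 111111 XOR 101011 = 010100
  pos 1: 101001 XOR 101011 = 000010
  pos 5: 101010 XOR 101011 = 000001
  pos 10: 100000 XOR 101011 = 001011
  pos 12: 101100 XOR 101011 = 000111
Remainder (last 5 bits) = 00111. This is the CRC / FCS.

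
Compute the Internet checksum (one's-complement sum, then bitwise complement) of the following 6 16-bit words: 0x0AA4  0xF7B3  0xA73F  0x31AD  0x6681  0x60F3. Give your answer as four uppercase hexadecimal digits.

One's-complement addition (fold any carry out of bit 15 back into bit 0):
  0x0AA4 + 0xF7B3 = 0x10257 → wrap carry → 0x0258
  0x0258 + 0xA73F = 0x0A997
  0xA997 + 0x31AD = 0x0DB44
  0xDB44 + 0x6681 = 0x141C5 → wrap carry → 0x41C6
  0x41C6 + 0x60F3 = 0x0A2B9
One's-complement sum = 0xA2B9.
Checksum = ~0xA2B9 & 0xFFFF = 0x5D46.

5D46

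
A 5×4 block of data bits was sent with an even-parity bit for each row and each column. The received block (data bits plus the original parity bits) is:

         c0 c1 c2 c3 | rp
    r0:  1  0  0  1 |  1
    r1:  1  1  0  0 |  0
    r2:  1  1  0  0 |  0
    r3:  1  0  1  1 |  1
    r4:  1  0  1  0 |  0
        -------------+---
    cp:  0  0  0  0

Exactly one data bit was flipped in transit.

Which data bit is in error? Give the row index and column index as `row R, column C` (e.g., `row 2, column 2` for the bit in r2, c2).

Recompute each row's even parity and compare to rp:
  r0: data parity 0, sent rp 1 → mismatch
  r1: data parity 0, sent rp 0 → ok
  r2: data parity 0, sent rp 0 → ok
  r3: data parity 1, sent rp 1 → ok
  r4: data parity 0, sent rp 0 → ok
Recompute each column's even parity and compare to cp:
  c0: data parity 1, sent cp 0 → mismatch
  c1: data parity 0, sent cp 0 → ok
  c2: data parity 0, sent cp 0 → ok
  c3: data parity 0, sent cp 0 → ok
Exactly one row (r0) and one column (c0) fail → the flipped bit is at their intersection.

row 0, column 0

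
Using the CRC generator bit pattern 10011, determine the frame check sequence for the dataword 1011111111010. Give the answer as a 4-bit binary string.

0010

Append 4 zeros: 10111111110100000. Divide by 10011 (XOR where the leading bit is 1):
  pos 0: 10111 XOR 10011 = 00100
  pos 2: 10011 XOR 10011 = 00000
  pos 7: 11101 XOR 10011 = 01110
  pos 8: 11100 XOR 10011 = 01111
  pos 9: 11110 XOR 10011 = 01101
  pos 10: 11010 XOR 10011 = 01001
  pos 11: 10010 XOR 10011 = 00001
Remainder (last 4 bits) = 0010. This is the CRC / FCS.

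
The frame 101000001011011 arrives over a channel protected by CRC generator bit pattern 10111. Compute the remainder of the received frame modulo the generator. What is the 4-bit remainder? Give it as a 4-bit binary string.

1000

Modulo-2 division of 101000001011011 by 10111:
  pos 0: 10100 XOR 10111 = 00011
  pos 3: 11000 XOR 10111 = 01111
  pos 4: 11111 XOR 10111 = 01000
  pos 5: 10000 XOR 10111 = 00111
  pos 7: 11111 XOR 10111 = 01000
  pos 8: 10000 XOR 10111 = 00111
  pos 10: 11111 XOR 10111 = 01000
Remainder = 1000 (nonzero — an error is detected).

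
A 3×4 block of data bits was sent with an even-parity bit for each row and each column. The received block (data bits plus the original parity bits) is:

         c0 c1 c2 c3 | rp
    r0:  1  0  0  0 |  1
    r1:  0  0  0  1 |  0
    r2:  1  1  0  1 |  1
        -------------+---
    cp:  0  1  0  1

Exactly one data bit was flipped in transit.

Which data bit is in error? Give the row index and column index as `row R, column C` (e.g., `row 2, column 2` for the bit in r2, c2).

Recompute each row's even parity and compare to rp:
  r0: data parity 1, sent rp 1 → ok
  r1: data parity 1, sent rp 0 → mismatch
  r2: data parity 1, sent rp 1 → ok
Recompute each column's even parity and compare to cp:
  c0: data parity 0, sent cp 0 → ok
  c1: data parity 1, sent cp 1 → ok
  c2: data parity 0, sent cp 0 → ok
  c3: data parity 0, sent cp 1 → mismatch
Exactly one row (r1) and one column (c3) fail → the flipped bit is at their intersection.

row 1, column 3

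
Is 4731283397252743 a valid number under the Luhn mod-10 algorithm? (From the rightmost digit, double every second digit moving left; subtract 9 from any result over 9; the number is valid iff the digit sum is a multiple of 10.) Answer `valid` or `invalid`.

From the right, keep odd positions and double even positions (subtract 9 from any doubled value over 9):
  doubled (positions 2,4,...): 8 4 4 9 6 4 6 8 → sum 49
  kept (positions 1,3,...): 3 7 5 7 3 8 1 7 → sum 41
Total = 90.
90 mod 10 = 0, so the number is valid.

valid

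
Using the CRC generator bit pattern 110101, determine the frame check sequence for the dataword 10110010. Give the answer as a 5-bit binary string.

Append 5 zeros: 1011001000000. Divide by 110101 (XOR where the leading bit is 1):
  pos 0: 101100 XOR 110101 = 011001
  pos 1: 110011 XOR 110101 = 000110
  pos 4: 110000 XOR 110101 = 000101
  pos 7: 101000 XOR 110101 = 011101
Remainder (last 5 bits) = 11101. This is the CRC / FCS.

11101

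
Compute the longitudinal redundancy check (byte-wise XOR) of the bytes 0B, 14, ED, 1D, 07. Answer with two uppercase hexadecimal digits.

XOR the bytes together:
  start with 0x0B
  0x0B ⊕ 0x14 = 0x1F
  0x1F ⊕ 0xED = 0xF2
  0xF2 ⊕ 0x1D = 0xEF
  0xEF ⊕ 0x07 = 0xE8

E8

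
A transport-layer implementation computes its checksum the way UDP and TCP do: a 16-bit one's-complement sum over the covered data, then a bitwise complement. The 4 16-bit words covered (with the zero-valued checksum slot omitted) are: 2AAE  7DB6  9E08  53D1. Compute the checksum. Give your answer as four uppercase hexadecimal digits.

65C1

One's-complement addition (fold any carry out of bit 15 back into bit 0):
  0x2AAE + 0x7DB6 = 0x0A864
  0xA864 + 0x9E08 = 0x1466C → wrap carry → 0x466D
  0x466D + 0x53D1 = 0x09A3E
One's-complement sum = 0x9A3E.
Checksum = ~0x9A3E & 0xFFFF = 0x65C1.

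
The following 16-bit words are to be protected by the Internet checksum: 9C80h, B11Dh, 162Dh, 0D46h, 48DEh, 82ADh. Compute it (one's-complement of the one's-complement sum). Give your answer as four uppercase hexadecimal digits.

One's-complement addition (fold any carry out of bit 15 back into bit 0):
  0x9C80 + 0xB11D = 0x14D9D → wrap carry → 0x4D9E
  0x4D9E + 0x162D = 0x063CB
  0x63CB + 0x0D46 = 0x07111
  0x7111 + 0x48DE = 0x0B9EF
  0xB9EF + 0x82AD = 0x13C9C → wrap carry → 0x3C9D
One's-complement sum = 0x3C9D.
Checksum = ~0x3C9D & 0xFFFF = 0xC362.

C362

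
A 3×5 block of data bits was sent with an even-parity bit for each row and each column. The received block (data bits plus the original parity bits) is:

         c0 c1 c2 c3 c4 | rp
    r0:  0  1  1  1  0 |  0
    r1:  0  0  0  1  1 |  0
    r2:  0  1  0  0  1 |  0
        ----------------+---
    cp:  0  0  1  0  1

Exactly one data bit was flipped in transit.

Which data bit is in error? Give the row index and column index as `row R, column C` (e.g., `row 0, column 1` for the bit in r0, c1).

row 0, column 4

Recompute each row's even parity and compare to rp:
  r0: data parity 1, sent rp 0 → mismatch
  r1: data parity 0, sent rp 0 → ok
  r2: data parity 0, sent rp 0 → ok
Recompute each column's even parity and compare to cp:
  c0: data parity 0, sent cp 0 → ok
  c1: data parity 0, sent cp 0 → ok
  c2: data parity 1, sent cp 1 → ok
  c3: data parity 0, sent cp 0 → ok
  c4: data parity 0, sent cp 1 → mismatch
Exactly one row (r0) and one column (c4) fail → the flipped bit is at their intersection.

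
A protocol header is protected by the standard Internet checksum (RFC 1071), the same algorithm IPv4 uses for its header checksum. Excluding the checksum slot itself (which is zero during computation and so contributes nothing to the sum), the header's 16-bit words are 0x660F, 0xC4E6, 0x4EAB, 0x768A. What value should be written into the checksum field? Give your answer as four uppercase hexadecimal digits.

0FD4

One's-complement addition (fold any carry out of bit 15 back into bit 0):
  0x660F + 0xC4E6 = 0x12AF5 → wrap carry → 0x2AF6
  0x2AF6 + 0x4EAB = 0x079A1
  0x79A1 + 0x768A = 0x0F02B
One's-complement sum = 0xF02B.
Checksum = ~0xF02B & 0xFFFF = 0x0FD4.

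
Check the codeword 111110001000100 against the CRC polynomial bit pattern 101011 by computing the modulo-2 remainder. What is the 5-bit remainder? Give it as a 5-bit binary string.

11100

Modulo-2 division of 111110001000100 by 101011:
  pos 0: 111110 XOR 101011 = 010101
  pos 1: 101010 XOR 101011 = 000001
  pos 6: 101000 XOR 101011 = 000011
Remainder = 11100 (nonzero — an error is detected).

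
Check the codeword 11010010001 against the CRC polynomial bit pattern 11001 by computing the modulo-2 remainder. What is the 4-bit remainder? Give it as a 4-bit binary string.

0000

Modulo-2 division of 11010010001 by 11001:
  pos 0: 11010 XOR 11001 = 00011
  pos 3: 11010 XOR 11001 = 00011
  pos 6: 11001 XOR 11001 = 00000
Remainder = 0000 (zero — the frame passes the CRC check).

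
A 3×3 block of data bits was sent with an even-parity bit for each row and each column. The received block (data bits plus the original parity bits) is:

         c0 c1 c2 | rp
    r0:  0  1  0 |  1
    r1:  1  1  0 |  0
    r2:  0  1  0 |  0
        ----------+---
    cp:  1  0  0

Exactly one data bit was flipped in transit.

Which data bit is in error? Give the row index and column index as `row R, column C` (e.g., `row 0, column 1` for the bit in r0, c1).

Recompute each row's even parity and compare to rp:
  r0: data parity 1, sent rp 1 → ok
  r1: data parity 0, sent rp 0 → ok
  r2: data parity 1, sent rp 0 → mismatch
Recompute each column's even parity and compare to cp:
  c0: data parity 1, sent cp 1 → ok
  c1: data parity 1, sent cp 0 → mismatch
  c2: data parity 0, sent cp 0 → ok
Exactly one row (r2) and one column (c1) fail → the flipped bit is at their intersection.

row 2, column 1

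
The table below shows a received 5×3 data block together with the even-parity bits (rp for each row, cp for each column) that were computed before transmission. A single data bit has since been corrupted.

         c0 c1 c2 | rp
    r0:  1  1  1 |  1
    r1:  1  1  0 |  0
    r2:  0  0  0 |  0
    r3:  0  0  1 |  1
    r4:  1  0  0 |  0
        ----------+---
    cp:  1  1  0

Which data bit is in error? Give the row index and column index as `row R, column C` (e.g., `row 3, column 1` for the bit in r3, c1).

Recompute each row's even parity and compare to rp:
  r0: data parity 1, sent rp 1 → ok
  r1: data parity 0, sent rp 0 → ok
  r2: data parity 0, sent rp 0 → ok
  r3: data parity 1, sent rp 1 → ok
  r4: data parity 1, sent rp 0 → mismatch
Recompute each column's even parity and compare to cp:
  c0: data parity 1, sent cp 1 → ok
  c1: data parity 0, sent cp 1 → mismatch
  c2: data parity 0, sent cp 0 → ok
Exactly one row (r4) and one column (c1) fail → the flipped bit is at their intersection.

row 4, column 1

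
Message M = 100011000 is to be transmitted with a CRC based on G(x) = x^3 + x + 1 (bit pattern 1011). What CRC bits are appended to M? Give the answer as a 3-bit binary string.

Append 3 zeros: 100011000000. Divide by 1011 (XOR where the leading bit is 1):
  pos 0: 1000 XOR 1011 = 0011
  pos 2: 1111 XOR 1011 = 0100
  pos 3: 1000 XOR 1011 = 0011
  pos 5: 1100 XOR 1011 = 0111
  pos 6: 1110 XOR 1011 = 0101
  pos 7: 1010 XOR 1011 = 0001
Remainder (last 3 bits) = 010. This is the CRC / FCS.

010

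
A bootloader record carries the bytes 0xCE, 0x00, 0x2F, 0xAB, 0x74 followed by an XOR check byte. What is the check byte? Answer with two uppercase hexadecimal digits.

XOR the bytes together:
  start with 0xCE
  0xCE ⊕ 0x00 = 0xCE
  0xCE ⊕ 0x2F = 0xE1
  0xE1 ⊕ 0xAB = 0x4A
  0x4A ⊕ 0x74 = 0x3E

3E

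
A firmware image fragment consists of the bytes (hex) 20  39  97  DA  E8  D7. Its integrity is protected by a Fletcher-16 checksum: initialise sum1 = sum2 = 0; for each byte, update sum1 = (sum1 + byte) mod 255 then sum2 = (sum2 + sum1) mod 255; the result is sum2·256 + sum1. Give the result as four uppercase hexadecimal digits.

Running sums (mod 255):
  after byte 0 (20): sum1=32, sum2=32
  after byte 1 (39): sum1=89, sum2=121
  after byte 2 (97): sum1=240, sum2=106
  after byte 3 (DA): sum1=203, sum2=54
  after byte 4 (E8): sum1=180, sum2=234
  after byte 5 (D7): sum1=140, sum2=119
Checksum = sum2·256 + sum1 = 119·256 + 140 = 30604 = 0x778C.

778C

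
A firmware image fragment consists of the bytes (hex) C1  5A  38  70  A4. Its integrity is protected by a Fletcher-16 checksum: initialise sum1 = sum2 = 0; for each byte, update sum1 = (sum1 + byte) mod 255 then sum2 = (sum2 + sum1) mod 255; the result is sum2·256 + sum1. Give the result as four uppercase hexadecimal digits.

Running sums (mod 255):
  after byte 0 (C1): sum1=193, sum2=193
  after byte 1 (5A): sum1=28, sum2=221
  after byte 2 (38): sum1=84, sum2=50
  after byte 3 (70): sum1=196, sum2=246
  after byte 4 (A4): sum1=105, sum2=96
Checksum = sum2·256 + sum1 = 96·256 + 105 = 24681 = 0x6069.

6069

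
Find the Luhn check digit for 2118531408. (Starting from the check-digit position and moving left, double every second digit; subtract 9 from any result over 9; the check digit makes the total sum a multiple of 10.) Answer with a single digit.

1

Partial digits right→left: 8 0 4 1 3 5 8 1 1 2
Double every second digit counting from the check-digit position (so the 1st, 3rd, 5th, ... of the partial from the right).
  doubled (with −9 where >9): 7 8 6 7 2 → sum 30
  kept as-is: 0 1 5 1 2 → sum 9
Total = 30 + 9 = 39.
Check digit = (10 − (39 mod 10)) mod 10 = 1.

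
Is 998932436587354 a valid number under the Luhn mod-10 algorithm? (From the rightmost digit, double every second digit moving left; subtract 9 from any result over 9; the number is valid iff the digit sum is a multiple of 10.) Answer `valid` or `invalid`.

From the right, keep odd positions and double even positions (subtract 9 from any doubled value over 9):
  doubled (positions 2,4,...): 1 5 1 6 4 9 9 → sum 35
  kept (positions 1,3,...): 4 3 8 6 4 3 8 9 → sum 45
Total = 80.
80 mod 10 = 0, so the number is valid.

valid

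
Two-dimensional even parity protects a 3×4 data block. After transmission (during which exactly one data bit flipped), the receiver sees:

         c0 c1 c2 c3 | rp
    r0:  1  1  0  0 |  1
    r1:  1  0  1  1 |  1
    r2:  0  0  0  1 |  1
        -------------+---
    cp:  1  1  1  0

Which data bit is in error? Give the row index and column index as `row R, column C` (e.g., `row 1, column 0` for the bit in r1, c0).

Recompute each row's even parity and compare to rp:
  r0: data parity 0, sent rp 1 → mismatch
  r1: data parity 1, sent rp 1 → ok
  r2: data parity 1, sent rp 1 → ok
Recompute each column's even parity and compare to cp:
  c0: data parity 0, sent cp 1 → mismatch
  c1: data parity 1, sent cp 1 → ok
  c2: data parity 1, sent cp 1 → ok
  c3: data parity 0, sent cp 0 → ok
Exactly one row (r0) and one column (c0) fail → the flipped bit is at their intersection.

row 0, column 0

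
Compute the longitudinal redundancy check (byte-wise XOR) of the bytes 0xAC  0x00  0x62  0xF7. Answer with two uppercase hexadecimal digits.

XOR the bytes together:
  start with 0xAC
  0xAC ⊕ 0x00 = 0xAC
  0xAC ⊕ 0x62 = 0xCE
  0xCE ⊕ 0xF7 = 0x39

39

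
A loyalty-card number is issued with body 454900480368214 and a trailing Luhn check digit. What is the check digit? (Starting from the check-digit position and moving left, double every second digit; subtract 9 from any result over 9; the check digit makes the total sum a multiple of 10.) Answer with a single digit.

Partial digits right→left: 4 1 2 8 6 3 0 8 4 0 0 9 4 5 4
Double every second digit counting from the check-digit position (so the 1st, 3rd, 5th, ... of the partial from the right).
  doubled (with −9 where >9): 8 4 3 0 8 0 8 8 → sum 39
  kept as-is: 1 8 3 8 0 9 5 → sum 34
Total = 39 + 34 = 73.
Check digit = (10 − (73 mod 10)) mod 10 = 7.

7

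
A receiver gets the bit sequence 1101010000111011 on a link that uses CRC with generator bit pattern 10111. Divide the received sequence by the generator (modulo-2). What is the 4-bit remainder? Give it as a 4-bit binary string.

0111

Modulo-2 division of 1101010000111011 by 10111:
  pos 0: 11010 XOR 10111 = 01101
  pos 1: 11011 XOR 10111 = 01100
  pos 2: 11000 XOR 10111 = 01111
  pos 3: 11110 XOR 10111 = 01001
  pos 4: 10010 XOR 10111 = 00101
  pos 6: 10101 XOR 10111 = 00010
  pos 9: 10110 XOR 10111 = 00001
Remainder = 0111 (nonzero — an error is detected).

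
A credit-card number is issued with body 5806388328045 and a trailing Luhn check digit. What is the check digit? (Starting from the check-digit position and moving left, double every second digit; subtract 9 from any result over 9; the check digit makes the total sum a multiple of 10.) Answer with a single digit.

Partial digits right→left: 5 4 0 8 2 3 8 8 3 6 0 8 5
Double every second digit counting from the check-digit position (so the 1st, 3rd, 5th, ... of the partial from the right).
  doubled (with −9 where >9): 1 0 4 7 6 0 1 → sum 19
  kept as-is: 4 8 3 8 6 8 → sum 37
Total = 19 + 37 = 56.
Check digit = (10 − (56 mod 10)) mod 10 = 4.

4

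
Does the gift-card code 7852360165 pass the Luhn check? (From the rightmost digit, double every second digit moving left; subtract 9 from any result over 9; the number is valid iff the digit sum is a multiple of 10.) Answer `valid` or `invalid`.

invalid

From the right, keep odd positions and double even positions (subtract 9 from any doubled value over 9):
  doubled (positions 2,4,...): 3 0 6 1 5 → sum 15
  kept (positions 1,3,...): 5 1 6 2 8 → sum 22
Total = 37.
37 mod 10 = 7, so the number is invalid.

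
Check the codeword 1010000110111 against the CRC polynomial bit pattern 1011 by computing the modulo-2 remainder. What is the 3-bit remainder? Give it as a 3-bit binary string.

Modulo-2 division of 1010000110111 by 1011:
  pos 0: 1010 XOR 1011 = 0001
  pos 3: 1000 XOR 1011 = 0011
  pos 5: 1111 XOR 1011 = 0100
  pos 6: 1000 XOR 1011 = 0011
  pos 8: 1111 XOR 1011 = 0100
  pos 9: 1001 XOR 1011 = 0010
Remainder = 010 (nonzero — an error is detected).

010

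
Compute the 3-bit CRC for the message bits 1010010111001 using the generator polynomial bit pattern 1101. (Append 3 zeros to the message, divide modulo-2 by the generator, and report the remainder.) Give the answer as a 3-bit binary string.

Append 3 zeros: 1010010111001000. Divide by 1101 (XOR where the leading bit is 1):
  pos 0: 1010 XOR 1101 = 0111
  pos 1: 1110 XOR 1101 = 0011
  pos 3: 1110 XOR 1101 = 0011
  pos 5: 1111 XOR 1101 = 0010
  pos 7: 1010 XOR 1101 = 0111
  pos 8: 1110 XOR 1101 = 0011
  pos 10: 1110 XOR 1101 = 0011
  pos 12: 1100 XOR 1101 = 0001
Remainder (last 3 bits) = 001. This is the CRC / FCS.

001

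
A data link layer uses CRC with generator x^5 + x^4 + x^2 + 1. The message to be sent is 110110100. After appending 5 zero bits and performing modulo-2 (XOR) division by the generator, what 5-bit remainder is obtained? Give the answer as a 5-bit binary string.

Append 5 zeros: 11011010000000. Divide by 110101 (XOR where the leading bit is 1):
  pos 0: 110110 XOR 110101 = 000011
  pos 4: 111000 XOR 110101 = 001101
  pos 6: 110100 XOR 110101 = 000001
Remainder (last 5 bits) = 00100. This is the CRC / FCS.

00100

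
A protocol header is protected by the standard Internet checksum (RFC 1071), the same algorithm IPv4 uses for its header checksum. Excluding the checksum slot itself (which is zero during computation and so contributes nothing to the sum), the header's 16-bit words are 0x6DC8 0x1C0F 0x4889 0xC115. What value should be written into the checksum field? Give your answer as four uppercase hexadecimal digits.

6C89

One's-complement addition (fold any carry out of bit 15 back into bit 0):
  0x6DC8 + 0x1C0F = 0x089D7
  0x89D7 + 0x4889 = 0x0D260
  0xD260 + 0xC115 = 0x19375 → wrap carry → 0x9376
One's-complement sum = 0x9376.
Checksum = ~0x9376 & 0xFFFF = 0x6C89.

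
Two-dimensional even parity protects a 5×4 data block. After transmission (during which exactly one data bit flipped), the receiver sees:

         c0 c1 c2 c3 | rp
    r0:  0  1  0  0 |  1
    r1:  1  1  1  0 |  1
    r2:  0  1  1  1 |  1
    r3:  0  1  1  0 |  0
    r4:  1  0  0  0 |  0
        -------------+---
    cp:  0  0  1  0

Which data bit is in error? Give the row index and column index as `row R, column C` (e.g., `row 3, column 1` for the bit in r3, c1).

Recompute each row's even parity and compare to rp:
  r0: data parity 1, sent rp 1 → ok
  r1: data parity 1, sent rp 1 → ok
  r2: data parity 1, sent rp 1 → ok
  r3: data parity 0, sent rp 0 → ok
  r4: data parity 1, sent rp 0 → mismatch
Recompute each column's even parity and compare to cp:
  c0: data parity 0, sent cp 0 → ok
  c1: data parity 0, sent cp 0 → ok
  c2: data parity 1, sent cp 1 → ok
  c3: data parity 1, sent cp 0 → mismatch
Exactly one row (r4) and one column (c3) fail → the flipped bit is at their intersection.

row 4, column 3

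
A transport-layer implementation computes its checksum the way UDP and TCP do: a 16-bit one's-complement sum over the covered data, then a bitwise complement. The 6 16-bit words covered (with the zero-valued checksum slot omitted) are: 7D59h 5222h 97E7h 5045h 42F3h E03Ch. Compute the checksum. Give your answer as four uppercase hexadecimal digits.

2527

One's-complement addition (fold any carry out of bit 15 back into bit 0):
  0x7D59 + 0x5222 = 0x0CF7B
  0xCF7B + 0x97E7 = 0x16762 → wrap carry → 0x6763
  0x6763 + 0x5045 = 0x0B7A8
  0xB7A8 + 0x42F3 = 0x0FA9B
  0xFA9B + 0xE03C = 0x1DAD7 → wrap carry → 0xDAD8
One's-complement sum = 0xDAD8.
Checksum = ~0xDAD8 & 0xFFFF = 0x2527.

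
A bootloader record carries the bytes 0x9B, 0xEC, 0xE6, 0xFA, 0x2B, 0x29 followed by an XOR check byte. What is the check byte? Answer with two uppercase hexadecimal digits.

69

XOR the bytes together:
  start with 0x9B
  0x9B ⊕ 0xEC = 0x77
  0x77 ⊕ 0xE6 = 0x91
  0x91 ⊕ 0xFA = 0x6B
  0x6B ⊕ 0x2B = 0x40
  0x40 ⊕ 0x29 = 0x69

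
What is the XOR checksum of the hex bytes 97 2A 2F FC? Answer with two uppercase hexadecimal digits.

XOR the bytes together:
  start with 0x97
  0x97 ⊕ 0x2A = 0xBD
  0xBD ⊕ 0x2F = 0x92
  0x92 ⊕ 0xFC = 0x6E

6E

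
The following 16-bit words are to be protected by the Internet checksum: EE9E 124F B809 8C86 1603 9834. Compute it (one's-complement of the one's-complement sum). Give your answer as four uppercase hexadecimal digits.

0C4A

One's-complement addition (fold any carry out of bit 15 back into bit 0):
  0xEE9E + 0x124F = 0x100ED → wrap carry → 0x00EE
  0x00EE + 0xB809 = 0x0B8F7
  0xB8F7 + 0x8C86 = 0x1457D → wrap carry → 0x457E
  0x457E + 0x1603 = 0x05B81
  0x5B81 + 0x9834 = 0x0F3B5
One's-complement sum = 0xF3B5.
Checksum = ~0xF3B5 & 0xFFFF = 0x0C4A.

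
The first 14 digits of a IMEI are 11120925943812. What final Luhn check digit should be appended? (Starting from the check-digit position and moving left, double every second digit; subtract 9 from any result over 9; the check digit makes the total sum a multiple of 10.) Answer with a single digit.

Partial digits right→left: 2 1 8 3 4 9 5 2 9 0 2 1 1 1
Double every second digit counting from the check-digit position (so the 1st, 3rd, 5th, ... of the partial from the right).
  doubled (with −9 where >9): 4 7 8 1 9 4 2 → sum 35
  kept as-is: 1 3 9 2 0 1 1 → sum 17
Total = 35 + 17 = 52.
Check digit = (10 − (52 mod 10)) mod 10 = 8.

8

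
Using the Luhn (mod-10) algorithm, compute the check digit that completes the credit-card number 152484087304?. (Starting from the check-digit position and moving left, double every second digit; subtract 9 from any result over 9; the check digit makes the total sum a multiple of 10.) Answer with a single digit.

4

Partial digits right→left: 4 0 3 7 8 0 4 8 4 2 5 1
Double every second digit counting from the check-digit position (so the 1st, 3rd, 5th, ... of the partial from the right).
  doubled (with −9 where >9): 8 6 7 8 8 1 → sum 38
  kept as-is: 0 7 0 8 2 1 → sum 18
Total = 38 + 18 = 56.
Check digit = (10 − (56 mod 10)) mod 10 = 4.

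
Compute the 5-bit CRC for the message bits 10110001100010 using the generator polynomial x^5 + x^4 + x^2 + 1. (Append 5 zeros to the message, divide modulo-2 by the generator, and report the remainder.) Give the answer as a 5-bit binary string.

Append 5 zeros: 1011000110001000000. Divide by 110101 (XOR where the leading bit is 1):
  pos 0: 101100 XOR 110101 = 011001
  pos 1: 110010 XOR 110101 = 000111
  pos 4: 111110 XOR 110101 = 001011
  pos 6: 101100 XOR 110101 = 011001
  pos 7: 110011 XOR 110101 = 000110
  pos 10: 110000 XOR 110101 = 000101
  pos 13: 101000 XOR 110101 = 011101
Remainder (last 5 bits) = 11101. This is the CRC / FCS.

11101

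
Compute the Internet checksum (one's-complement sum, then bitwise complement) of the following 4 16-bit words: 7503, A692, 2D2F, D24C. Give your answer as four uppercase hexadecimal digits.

One's-complement addition (fold any carry out of bit 15 back into bit 0):
  0x7503 + 0xA692 = 0x11B95 → wrap carry → 0x1B96
  0x1B96 + 0x2D2F = 0x048C5
  0x48C5 + 0xD24C = 0x11B11 → wrap carry → 0x1B12
One's-complement sum = 0x1B12.
Checksum = ~0x1B12 & 0xFFFF = 0xE4ED.

E4ED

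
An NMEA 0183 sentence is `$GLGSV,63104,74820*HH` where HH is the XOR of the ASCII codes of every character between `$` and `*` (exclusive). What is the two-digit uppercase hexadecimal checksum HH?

XOR the ASCII codes of the payload characters:
  'G' = 0x47 → acc = 0x47
  'L' = 0x4C → acc = 0x0B
  'G' = 0x47 → acc = 0x4C
  'S' = 0x53 → acc = 0x1F
  'V' = 0x56 → acc = 0x49
  ',' = 0x2C → acc = 0x65
  '6' = 0x36 → acc = 0x53
  '3' = 0x33 → acc = 0x60
  '1' = 0x31 → acc = 0x51
  '0' = 0x30 → acc = 0x61
  '4' = 0x34 → acc = 0x55
  ',' = 0x2C → acc = 0x79
  '7' = 0x37 → acc = 0x4E
  '4' = 0x34 → acc = 0x7A
  '8' = 0x38 → acc = 0x42
  '2' = 0x32 → acc = 0x70
  '0' = 0x30 → acc = 0x40
Checksum = 0x40.

40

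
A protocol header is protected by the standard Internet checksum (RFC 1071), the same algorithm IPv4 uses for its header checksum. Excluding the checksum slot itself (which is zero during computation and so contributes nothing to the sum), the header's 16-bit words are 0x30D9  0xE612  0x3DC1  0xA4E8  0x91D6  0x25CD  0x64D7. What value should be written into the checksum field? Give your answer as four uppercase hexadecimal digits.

E9EE

One's-complement addition (fold any carry out of bit 15 back into bit 0):
  0x30D9 + 0xE612 = 0x116EB → wrap carry → 0x16EC
  0x16EC + 0x3DC1 = 0x054AD
  0x54AD + 0xA4E8 = 0x0F995
  0xF995 + 0x91D6 = 0x18B6B → wrap carry → 0x8B6C
  0x8B6C + 0x25CD = 0x0B139
  0xB139 + 0x64D7 = 0x11610 → wrap carry → 0x1611
One's-complement sum = 0x1611.
Checksum = ~0x1611 & 0xFFFF = 0xE9EE.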